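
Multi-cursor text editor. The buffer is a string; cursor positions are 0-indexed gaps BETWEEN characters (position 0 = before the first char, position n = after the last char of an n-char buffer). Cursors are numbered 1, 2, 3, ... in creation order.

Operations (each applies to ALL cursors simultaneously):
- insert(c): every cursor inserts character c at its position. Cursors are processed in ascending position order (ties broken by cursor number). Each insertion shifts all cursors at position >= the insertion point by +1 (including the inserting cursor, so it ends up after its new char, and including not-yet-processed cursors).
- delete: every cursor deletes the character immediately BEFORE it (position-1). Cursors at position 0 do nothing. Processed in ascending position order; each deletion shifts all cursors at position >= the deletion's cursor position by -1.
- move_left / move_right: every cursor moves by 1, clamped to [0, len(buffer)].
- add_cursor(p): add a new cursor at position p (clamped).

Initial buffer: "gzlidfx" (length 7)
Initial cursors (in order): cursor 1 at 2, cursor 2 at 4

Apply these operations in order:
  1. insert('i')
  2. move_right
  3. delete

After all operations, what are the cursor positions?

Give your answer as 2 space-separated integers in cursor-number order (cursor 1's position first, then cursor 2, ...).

Answer: 3 5

Derivation:
After op 1 (insert('i')): buffer="gziliidfx" (len 9), cursors c1@3 c2@6, authorship ..1..2...
After op 2 (move_right): buffer="gziliidfx" (len 9), cursors c1@4 c2@7, authorship ..1..2...
After op 3 (delete): buffer="gziiifx" (len 7), cursors c1@3 c2@5, authorship ..1.2..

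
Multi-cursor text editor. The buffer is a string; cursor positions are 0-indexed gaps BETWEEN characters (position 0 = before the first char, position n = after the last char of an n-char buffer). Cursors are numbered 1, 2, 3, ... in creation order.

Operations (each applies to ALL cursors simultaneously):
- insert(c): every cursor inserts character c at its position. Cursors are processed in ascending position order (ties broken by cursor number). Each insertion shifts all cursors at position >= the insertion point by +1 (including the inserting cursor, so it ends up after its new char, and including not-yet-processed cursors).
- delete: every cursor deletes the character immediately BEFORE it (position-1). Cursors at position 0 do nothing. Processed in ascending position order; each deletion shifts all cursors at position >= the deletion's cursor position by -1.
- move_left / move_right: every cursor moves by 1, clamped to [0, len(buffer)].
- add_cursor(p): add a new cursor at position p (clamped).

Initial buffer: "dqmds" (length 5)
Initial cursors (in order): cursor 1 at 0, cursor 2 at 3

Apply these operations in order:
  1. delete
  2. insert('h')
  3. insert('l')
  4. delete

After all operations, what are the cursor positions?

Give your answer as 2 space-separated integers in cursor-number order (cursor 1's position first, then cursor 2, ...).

After op 1 (delete): buffer="dqds" (len 4), cursors c1@0 c2@2, authorship ....
After op 2 (insert('h')): buffer="hdqhds" (len 6), cursors c1@1 c2@4, authorship 1..2..
After op 3 (insert('l')): buffer="hldqhlds" (len 8), cursors c1@2 c2@6, authorship 11..22..
After op 4 (delete): buffer="hdqhds" (len 6), cursors c1@1 c2@4, authorship 1..2..

Answer: 1 4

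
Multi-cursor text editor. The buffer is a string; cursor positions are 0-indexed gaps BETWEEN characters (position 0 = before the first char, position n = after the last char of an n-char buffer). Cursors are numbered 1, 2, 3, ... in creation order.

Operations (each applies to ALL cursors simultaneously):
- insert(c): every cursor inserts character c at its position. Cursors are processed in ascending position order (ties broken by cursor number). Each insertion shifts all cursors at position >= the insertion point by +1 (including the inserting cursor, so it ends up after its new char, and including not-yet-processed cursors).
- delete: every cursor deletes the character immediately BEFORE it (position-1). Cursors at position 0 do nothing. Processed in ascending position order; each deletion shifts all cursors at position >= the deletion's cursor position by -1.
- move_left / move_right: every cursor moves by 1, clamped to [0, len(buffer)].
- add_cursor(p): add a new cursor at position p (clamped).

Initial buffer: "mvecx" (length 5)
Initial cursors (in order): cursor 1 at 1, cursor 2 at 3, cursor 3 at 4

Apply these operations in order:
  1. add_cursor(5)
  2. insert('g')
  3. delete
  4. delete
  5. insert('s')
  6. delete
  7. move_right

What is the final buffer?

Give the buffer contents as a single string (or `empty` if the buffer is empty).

Answer: v

Derivation:
After op 1 (add_cursor(5)): buffer="mvecx" (len 5), cursors c1@1 c2@3 c3@4 c4@5, authorship .....
After op 2 (insert('g')): buffer="mgvegcgxg" (len 9), cursors c1@2 c2@5 c3@7 c4@9, authorship .1..2.3.4
After op 3 (delete): buffer="mvecx" (len 5), cursors c1@1 c2@3 c3@4 c4@5, authorship .....
After op 4 (delete): buffer="v" (len 1), cursors c1@0 c2@1 c3@1 c4@1, authorship .
After op 5 (insert('s')): buffer="svsss" (len 5), cursors c1@1 c2@5 c3@5 c4@5, authorship 1.234
After op 6 (delete): buffer="v" (len 1), cursors c1@0 c2@1 c3@1 c4@1, authorship .
After op 7 (move_right): buffer="v" (len 1), cursors c1@1 c2@1 c3@1 c4@1, authorship .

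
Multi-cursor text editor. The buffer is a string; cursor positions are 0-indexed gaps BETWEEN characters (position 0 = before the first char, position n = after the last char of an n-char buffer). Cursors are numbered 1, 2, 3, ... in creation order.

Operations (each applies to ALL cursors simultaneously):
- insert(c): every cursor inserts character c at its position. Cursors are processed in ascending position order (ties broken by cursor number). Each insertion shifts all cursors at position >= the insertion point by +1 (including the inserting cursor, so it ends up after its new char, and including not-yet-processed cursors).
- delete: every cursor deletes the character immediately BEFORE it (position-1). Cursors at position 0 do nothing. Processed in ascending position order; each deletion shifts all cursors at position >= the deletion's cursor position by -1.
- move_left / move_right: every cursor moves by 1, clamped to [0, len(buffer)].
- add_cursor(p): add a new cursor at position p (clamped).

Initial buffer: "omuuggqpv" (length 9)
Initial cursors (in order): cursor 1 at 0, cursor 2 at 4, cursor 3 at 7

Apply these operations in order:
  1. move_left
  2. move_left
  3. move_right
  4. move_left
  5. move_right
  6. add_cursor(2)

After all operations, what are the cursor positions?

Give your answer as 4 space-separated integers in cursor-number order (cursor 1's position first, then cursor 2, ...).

Answer: 1 3 6 2

Derivation:
After op 1 (move_left): buffer="omuuggqpv" (len 9), cursors c1@0 c2@3 c3@6, authorship .........
After op 2 (move_left): buffer="omuuggqpv" (len 9), cursors c1@0 c2@2 c3@5, authorship .........
After op 3 (move_right): buffer="omuuggqpv" (len 9), cursors c1@1 c2@3 c3@6, authorship .........
After op 4 (move_left): buffer="omuuggqpv" (len 9), cursors c1@0 c2@2 c3@5, authorship .........
After op 5 (move_right): buffer="omuuggqpv" (len 9), cursors c1@1 c2@3 c3@6, authorship .........
After op 6 (add_cursor(2)): buffer="omuuggqpv" (len 9), cursors c1@1 c4@2 c2@3 c3@6, authorship .........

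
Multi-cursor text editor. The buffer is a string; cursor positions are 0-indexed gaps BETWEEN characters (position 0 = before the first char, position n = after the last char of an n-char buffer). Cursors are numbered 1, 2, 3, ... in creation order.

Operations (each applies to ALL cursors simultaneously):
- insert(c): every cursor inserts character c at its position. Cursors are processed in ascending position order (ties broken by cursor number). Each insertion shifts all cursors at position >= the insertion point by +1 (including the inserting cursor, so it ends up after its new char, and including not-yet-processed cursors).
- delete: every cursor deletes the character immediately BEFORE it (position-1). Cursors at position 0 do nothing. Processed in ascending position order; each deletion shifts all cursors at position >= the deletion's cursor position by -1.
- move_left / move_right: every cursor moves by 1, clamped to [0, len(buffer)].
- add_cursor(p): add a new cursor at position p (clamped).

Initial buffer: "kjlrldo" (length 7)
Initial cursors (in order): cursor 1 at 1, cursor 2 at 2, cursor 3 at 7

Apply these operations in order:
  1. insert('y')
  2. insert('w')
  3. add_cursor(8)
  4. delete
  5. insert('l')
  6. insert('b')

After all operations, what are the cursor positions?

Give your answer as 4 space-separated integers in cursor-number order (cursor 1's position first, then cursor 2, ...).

After op 1 (insert('y')): buffer="kyjylrldoy" (len 10), cursors c1@2 c2@4 c3@10, authorship .1.2.....3
After op 2 (insert('w')): buffer="kywjywlrldoyw" (len 13), cursors c1@3 c2@6 c3@13, authorship .11.22.....33
After op 3 (add_cursor(8)): buffer="kywjywlrldoyw" (len 13), cursors c1@3 c2@6 c4@8 c3@13, authorship .11.22.....33
After op 4 (delete): buffer="kyjylldoy" (len 9), cursors c1@2 c2@4 c4@5 c3@9, authorship .1.2....3
After op 5 (insert('l')): buffer="kyljylllldoyl" (len 13), cursors c1@3 c2@6 c4@8 c3@13, authorship .11.22.4...33
After op 6 (insert('b')): buffer="kylbjylbllbldoylb" (len 17), cursors c1@4 c2@8 c4@11 c3@17, authorship .111.222.44...333

Answer: 4 8 17 11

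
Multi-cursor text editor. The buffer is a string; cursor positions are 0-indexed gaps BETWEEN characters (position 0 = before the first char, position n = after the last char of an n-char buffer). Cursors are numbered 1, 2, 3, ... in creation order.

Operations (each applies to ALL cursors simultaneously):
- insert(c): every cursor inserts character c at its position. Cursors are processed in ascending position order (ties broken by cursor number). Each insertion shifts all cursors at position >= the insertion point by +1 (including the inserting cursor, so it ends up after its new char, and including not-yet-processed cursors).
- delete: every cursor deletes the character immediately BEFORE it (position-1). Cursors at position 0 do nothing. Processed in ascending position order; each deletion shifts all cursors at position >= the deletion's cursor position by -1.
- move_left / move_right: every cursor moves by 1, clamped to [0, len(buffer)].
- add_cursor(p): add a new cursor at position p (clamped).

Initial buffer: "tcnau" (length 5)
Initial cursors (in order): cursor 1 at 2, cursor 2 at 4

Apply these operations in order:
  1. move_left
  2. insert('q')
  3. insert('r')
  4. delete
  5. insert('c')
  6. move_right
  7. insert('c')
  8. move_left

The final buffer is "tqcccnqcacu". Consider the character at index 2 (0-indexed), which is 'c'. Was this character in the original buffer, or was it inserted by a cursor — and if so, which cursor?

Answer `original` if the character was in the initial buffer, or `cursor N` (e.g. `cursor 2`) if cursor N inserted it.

After op 1 (move_left): buffer="tcnau" (len 5), cursors c1@1 c2@3, authorship .....
After op 2 (insert('q')): buffer="tqcnqau" (len 7), cursors c1@2 c2@5, authorship .1..2..
After op 3 (insert('r')): buffer="tqrcnqrau" (len 9), cursors c1@3 c2@7, authorship .11..22..
After op 4 (delete): buffer="tqcnqau" (len 7), cursors c1@2 c2@5, authorship .1..2..
After op 5 (insert('c')): buffer="tqccnqcau" (len 9), cursors c1@3 c2@7, authorship .11..22..
After op 6 (move_right): buffer="tqccnqcau" (len 9), cursors c1@4 c2@8, authorship .11..22..
After op 7 (insert('c')): buffer="tqcccnqcacu" (len 11), cursors c1@5 c2@10, authorship .11.1.22.2.
After op 8 (move_left): buffer="tqcccnqcacu" (len 11), cursors c1@4 c2@9, authorship .11.1.22.2.
Authorship (.=original, N=cursor N): . 1 1 . 1 . 2 2 . 2 .
Index 2: author = 1

Answer: cursor 1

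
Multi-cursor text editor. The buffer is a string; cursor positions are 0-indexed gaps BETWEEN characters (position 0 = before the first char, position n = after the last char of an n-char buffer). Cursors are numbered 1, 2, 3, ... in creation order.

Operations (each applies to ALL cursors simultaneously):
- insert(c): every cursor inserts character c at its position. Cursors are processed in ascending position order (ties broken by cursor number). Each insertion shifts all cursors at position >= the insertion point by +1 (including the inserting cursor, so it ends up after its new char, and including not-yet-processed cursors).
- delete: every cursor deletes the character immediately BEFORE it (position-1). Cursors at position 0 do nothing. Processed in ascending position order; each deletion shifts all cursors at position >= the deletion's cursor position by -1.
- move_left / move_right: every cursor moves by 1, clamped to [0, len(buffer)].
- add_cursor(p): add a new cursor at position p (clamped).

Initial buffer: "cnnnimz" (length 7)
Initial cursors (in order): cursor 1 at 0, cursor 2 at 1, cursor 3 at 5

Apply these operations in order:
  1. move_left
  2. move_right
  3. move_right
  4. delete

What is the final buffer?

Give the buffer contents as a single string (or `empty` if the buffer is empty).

Answer: nniz

Derivation:
After op 1 (move_left): buffer="cnnnimz" (len 7), cursors c1@0 c2@0 c3@4, authorship .......
After op 2 (move_right): buffer="cnnnimz" (len 7), cursors c1@1 c2@1 c3@5, authorship .......
After op 3 (move_right): buffer="cnnnimz" (len 7), cursors c1@2 c2@2 c3@6, authorship .......
After op 4 (delete): buffer="nniz" (len 4), cursors c1@0 c2@0 c3@3, authorship ....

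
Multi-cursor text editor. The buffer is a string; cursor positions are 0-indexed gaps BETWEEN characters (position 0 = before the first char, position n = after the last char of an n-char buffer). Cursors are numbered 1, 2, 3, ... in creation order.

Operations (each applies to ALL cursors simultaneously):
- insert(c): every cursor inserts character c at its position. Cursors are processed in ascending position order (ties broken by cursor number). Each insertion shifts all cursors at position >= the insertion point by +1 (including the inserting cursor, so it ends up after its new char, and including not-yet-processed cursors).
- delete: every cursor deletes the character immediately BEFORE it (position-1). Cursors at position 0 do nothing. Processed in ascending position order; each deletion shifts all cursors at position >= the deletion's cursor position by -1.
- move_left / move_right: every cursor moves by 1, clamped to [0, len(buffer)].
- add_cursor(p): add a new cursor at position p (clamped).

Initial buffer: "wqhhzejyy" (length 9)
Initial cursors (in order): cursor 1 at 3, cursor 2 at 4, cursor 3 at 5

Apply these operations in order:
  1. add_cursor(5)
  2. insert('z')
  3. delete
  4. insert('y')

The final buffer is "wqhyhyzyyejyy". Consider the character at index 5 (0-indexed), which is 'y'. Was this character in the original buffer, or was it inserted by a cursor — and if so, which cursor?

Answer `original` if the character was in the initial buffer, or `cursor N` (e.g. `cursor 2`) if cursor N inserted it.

Answer: cursor 2

Derivation:
After op 1 (add_cursor(5)): buffer="wqhhzejyy" (len 9), cursors c1@3 c2@4 c3@5 c4@5, authorship .........
After op 2 (insert('z')): buffer="wqhzhzzzzejyy" (len 13), cursors c1@4 c2@6 c3@9 c4@9, authorship ...1.2.34....
After op 3 (delete): buffer="wqhhzejyy" (len 9), cursors c1@3 c2@4 c3@5 c4@5, authorship .........
After op 4 (insert('y')): buffer="wqhyhyzyyejyy" (len 13), cursors c1@4 c2@6 c3@9 c4@9, authorship ...1.2.34....
Authorship (.=original, N=cursor N): . . . 1 . 2 . 3 4 . . . .
Index 5: author = 2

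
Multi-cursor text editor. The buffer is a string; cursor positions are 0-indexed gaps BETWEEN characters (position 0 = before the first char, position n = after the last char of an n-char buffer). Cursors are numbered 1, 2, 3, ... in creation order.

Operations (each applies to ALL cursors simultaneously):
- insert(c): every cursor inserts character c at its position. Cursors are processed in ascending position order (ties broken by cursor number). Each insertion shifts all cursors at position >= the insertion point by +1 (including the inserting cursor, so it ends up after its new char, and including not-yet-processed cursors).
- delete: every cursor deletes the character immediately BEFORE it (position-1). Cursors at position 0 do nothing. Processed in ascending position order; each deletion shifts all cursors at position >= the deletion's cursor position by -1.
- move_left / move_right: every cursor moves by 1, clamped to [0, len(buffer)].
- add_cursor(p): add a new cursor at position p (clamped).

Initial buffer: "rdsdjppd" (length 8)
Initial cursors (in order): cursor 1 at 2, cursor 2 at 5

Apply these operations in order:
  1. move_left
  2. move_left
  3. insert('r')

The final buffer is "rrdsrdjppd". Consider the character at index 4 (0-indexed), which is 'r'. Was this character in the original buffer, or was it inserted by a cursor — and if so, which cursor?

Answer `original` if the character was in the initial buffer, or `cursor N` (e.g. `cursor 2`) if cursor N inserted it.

Answer: cursor 2

Derivation:
After op 1 (move_left): buffer="rdsdjppd" (len 8), cursors c1@1 c2@4, authorship ........
After op 2 (move_left): buffer="rdsdjppd" (len 8), cursors c1@0 c2@3, authorship ........
After op 3 (insert('r')): buffer="rrdsrdjppd" (len 10), cursors c1@1 c2@5, authorship 1...2.....
Authorship (.=original, N=cursor N): 1 . . . 2 . . . . .
Index 4: author = 2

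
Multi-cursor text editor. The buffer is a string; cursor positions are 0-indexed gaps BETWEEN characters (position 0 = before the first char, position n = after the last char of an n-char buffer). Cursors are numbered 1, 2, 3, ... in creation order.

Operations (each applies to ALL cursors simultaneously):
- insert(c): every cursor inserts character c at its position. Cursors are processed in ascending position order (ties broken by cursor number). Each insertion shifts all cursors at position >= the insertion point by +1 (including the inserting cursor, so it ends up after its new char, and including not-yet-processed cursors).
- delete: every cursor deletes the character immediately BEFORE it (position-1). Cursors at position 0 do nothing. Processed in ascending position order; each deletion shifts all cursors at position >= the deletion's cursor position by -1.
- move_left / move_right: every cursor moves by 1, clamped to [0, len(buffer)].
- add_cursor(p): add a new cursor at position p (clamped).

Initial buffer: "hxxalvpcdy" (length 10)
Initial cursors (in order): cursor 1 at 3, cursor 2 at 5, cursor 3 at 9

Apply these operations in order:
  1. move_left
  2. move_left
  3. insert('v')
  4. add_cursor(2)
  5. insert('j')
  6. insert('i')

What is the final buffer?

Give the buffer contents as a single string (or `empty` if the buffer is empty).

Answer: hvjjiixxvjialvpvjicdy

Derivation:
After op 1 (move_left): buffer="hxxalvpcdy" (len 10), cursors c1@2 c2@4 c3@8, authorship ..........
After op 2 (move_left): buffer="hxxalvpcdy" (len 10), cursors c1@1 c2@3 c3@7, authorship ..........
After op 3 (insert('v')): buffer="hvxxvalvpvcdy" (len 13), cursors c1@2 c2@5 c3@10, authorship .1..2....3...
After op 4 (add_cursor(2)): buffer="hvxxvalvpvcdy" (len 13), cursors c1@2 c4@2 c2@5 c3@10, authorship .1..2....3...
After op 5 (insert('j')): buffer="hvjjxxvjalvpvjcdy" (len 17), cursors c1@4 c4@4 c2@8 c3@14, authorship .114..22....33...
After op 6 (insert('i')): buffer="hvjjiixxvjialvpvjicdy" (len 21), cursors c1@6 c4@6 c2@11 c3@18, authorship .11414..222....333...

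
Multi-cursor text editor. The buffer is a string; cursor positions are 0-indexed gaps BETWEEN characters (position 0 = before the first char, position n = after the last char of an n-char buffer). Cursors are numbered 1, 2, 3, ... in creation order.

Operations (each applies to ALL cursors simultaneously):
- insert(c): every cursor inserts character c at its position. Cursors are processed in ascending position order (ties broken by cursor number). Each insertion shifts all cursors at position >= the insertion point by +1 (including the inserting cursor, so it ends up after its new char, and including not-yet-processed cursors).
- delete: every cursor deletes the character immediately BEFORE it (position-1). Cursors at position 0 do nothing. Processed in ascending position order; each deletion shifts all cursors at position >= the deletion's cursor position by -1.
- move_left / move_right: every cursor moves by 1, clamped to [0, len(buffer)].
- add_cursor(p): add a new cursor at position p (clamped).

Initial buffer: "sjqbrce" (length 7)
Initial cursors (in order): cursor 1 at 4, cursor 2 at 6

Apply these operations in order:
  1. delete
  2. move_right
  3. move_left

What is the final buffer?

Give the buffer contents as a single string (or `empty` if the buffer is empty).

Answer: sjqre

Derivation:
After op 1 (delete): buffer="sjqre" (len 5), cursors c1@3 c2@4, authorship .....
After op 2 (move_right): buffer="sjqre" (len 5), cursors c1@4 c2@5, authorship .....
After op 3 (move_left): buffer="sjqre" (len 5), cursors c1@3 c2@4, authorship .....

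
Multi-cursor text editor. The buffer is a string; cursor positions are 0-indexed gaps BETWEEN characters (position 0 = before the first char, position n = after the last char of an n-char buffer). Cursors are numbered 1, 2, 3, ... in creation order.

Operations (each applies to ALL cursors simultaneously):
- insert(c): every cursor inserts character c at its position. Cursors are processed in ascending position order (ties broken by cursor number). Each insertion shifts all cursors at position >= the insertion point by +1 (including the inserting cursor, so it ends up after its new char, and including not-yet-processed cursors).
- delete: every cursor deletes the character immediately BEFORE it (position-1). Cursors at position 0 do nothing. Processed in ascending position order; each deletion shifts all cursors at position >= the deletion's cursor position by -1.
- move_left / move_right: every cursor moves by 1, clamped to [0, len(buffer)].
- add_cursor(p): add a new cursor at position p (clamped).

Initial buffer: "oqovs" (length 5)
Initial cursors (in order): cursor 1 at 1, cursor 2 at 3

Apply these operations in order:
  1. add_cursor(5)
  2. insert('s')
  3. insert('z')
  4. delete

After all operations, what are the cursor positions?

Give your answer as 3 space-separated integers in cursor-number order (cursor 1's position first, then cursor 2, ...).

After op 1 (add_cursor(5)): buffer="oqovs" (len 5), cursors c1@1 c2@3 c3@5, authorship .....
After op 2 (insert('s')): buffer="osqosvss" (len 8), cursors c1@2 c2@5 c3@8, authorship .1..2..3
After op 3 (insert('z')): buffer="oszqoszvssz" (len 11), cursors c1@3 c2@7 c3@11, authorship .11..22..33
After op 4 (delete): buffer="osqosvss" (len 8), cursors c1@2 c2@5 c3@8, authorship .1..2..3

Answer: 2 5 8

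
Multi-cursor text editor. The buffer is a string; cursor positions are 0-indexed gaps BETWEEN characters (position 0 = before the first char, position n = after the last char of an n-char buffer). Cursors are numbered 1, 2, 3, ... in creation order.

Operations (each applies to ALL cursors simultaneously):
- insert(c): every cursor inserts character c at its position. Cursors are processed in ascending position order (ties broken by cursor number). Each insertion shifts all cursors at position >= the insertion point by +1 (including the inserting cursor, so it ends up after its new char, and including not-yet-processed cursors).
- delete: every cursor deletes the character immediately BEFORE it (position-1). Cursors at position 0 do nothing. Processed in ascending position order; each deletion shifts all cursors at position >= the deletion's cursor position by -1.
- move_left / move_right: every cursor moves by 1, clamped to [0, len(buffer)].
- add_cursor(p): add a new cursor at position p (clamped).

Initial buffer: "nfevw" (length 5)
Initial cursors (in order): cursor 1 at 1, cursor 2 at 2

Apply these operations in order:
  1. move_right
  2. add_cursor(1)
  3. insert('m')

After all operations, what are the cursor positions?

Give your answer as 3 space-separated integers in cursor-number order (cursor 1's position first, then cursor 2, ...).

Answer: 4 6 2

Derivation:
After op 1 (move_right): buffer="nfevw" (len 5), cursors c1@2 c2@3, authorship .....
After op 2 (add_cursor(1)): buffer="nfevw" (len 5), cursors c3@1 c1@2 c2@3, authorship .....
After op 3 (insert('m')): buffer="nmfmemvw" (len 8), cursors c3@2 c1@4 c2@6, authorship .3.1.2..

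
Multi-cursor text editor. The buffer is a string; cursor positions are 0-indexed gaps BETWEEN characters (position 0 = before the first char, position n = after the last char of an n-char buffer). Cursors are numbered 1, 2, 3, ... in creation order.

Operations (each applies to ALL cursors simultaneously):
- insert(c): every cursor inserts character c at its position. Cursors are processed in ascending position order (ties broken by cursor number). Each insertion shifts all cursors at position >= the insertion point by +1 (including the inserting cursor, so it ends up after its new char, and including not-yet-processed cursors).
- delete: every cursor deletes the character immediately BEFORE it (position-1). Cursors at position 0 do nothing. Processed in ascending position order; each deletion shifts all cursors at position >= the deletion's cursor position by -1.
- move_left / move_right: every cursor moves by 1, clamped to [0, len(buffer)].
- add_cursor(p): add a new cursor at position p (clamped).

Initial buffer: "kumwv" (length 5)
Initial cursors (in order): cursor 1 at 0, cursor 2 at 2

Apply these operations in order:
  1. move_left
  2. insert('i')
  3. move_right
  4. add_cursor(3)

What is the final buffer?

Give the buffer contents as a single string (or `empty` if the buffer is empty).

After op 1 (move_left): buffer="kumwv" (len 5), cursors c1@0 c2@1, authorship .....
After op 2 (insert('i')): buffer="ikiumwv" (len 7), cursors c1@1 c2@3, authorship 1.2....
After op 3 (move_right): buffer="ikiumwv" (len 7), cursors c1@2 c2@4, authorship 1.2....
After op 4 (add_cursor(3)): buffer="ikiumwv" (len 7), cursors c1@2 c3@3 c2@4, authorship 1.2....

Answer: ikiumwv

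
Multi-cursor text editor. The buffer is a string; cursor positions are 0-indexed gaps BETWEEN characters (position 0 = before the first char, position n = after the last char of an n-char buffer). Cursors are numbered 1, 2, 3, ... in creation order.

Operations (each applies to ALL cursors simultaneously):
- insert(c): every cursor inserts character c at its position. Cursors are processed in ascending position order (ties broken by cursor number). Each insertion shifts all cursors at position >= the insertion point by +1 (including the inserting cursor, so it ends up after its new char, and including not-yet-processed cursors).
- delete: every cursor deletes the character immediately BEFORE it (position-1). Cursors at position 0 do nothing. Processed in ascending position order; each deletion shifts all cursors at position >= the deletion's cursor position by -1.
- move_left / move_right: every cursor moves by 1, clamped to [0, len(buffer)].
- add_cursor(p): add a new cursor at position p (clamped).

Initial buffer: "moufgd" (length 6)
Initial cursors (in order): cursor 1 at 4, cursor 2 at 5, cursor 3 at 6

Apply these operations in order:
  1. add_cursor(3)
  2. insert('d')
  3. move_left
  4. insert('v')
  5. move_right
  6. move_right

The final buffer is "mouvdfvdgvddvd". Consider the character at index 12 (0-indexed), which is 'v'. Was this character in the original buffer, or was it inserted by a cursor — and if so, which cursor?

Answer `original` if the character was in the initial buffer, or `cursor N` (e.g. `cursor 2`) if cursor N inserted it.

Answer: cursor 3

Derivation:
After op 1 (add_cursor(3)): buffer="moufgd" (len 6), cursors c4@3 c1@4 c2@5 c3@6, authorship ......
After op 2 (insert('d')): buffer="moudfdgddd" (len 10), cursors c4@4 c1@6 c2@8 c3@10, authorship ...4.1.2.3
After op 3 (move_left): buffer="moudfdgddd" (len 10), cursors c4@3 c1@5 c2@7 c3@9, authorship ...4.1.2.3
After op 4 (insert('v')): buffer="mouvdfvdgvddvd" (len 14), cursors c4@4 c1@7 c2@10 c3@13, authorship ...44.11.22.33
After op 5 (move_right): buffer="mouvdfvdgvddvd" (len 14), cursors c4@5 c1@8 c2@11 c3@14, authorship ...44.11.22.33
After op 6 (move_right): buffer="mouvdfvdgvddvd" (len 14), cursors c4@6 c1@9 c2@12 c3@14, authorship ...44.11.22.33
Authorship (.=original, N=cursor N): . . . 4 4 . 1 1 . 2 2 . 3 3
Index 12: author = 3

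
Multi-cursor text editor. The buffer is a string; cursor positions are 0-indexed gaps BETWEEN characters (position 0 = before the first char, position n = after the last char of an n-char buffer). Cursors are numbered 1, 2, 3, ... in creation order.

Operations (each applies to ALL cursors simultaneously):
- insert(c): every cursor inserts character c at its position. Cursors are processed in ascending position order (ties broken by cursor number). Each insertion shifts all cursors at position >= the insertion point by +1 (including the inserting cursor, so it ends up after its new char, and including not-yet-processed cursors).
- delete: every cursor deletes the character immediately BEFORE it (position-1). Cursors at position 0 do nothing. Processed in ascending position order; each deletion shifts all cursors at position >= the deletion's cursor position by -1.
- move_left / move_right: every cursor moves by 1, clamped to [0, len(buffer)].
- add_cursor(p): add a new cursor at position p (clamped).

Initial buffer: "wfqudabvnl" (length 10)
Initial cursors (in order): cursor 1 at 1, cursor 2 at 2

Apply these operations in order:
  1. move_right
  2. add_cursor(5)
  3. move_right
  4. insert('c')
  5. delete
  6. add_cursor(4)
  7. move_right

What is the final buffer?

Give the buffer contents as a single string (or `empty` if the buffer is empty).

Answer: wfqudabvnl

Derivation:
After op 1 (move_right): buffer="wfqudabvnl" (len 10), cursors c1@2 c2@3, authorship ..........
After op 2 (add_cursor(5)): buffer="wfqudabvnl" (len 10), cursors c1@2 c2@3 c3@5, authorship ..........
After op 3 (move_right): buffer="wfqudabvnl" (len 10), cursors c1@3 c2@4 c3@6, authorship ..........
After op 4 (insert('c')): buffer="wfqcucdacbvnl" (len 13), cursors c1@4 c2@6 c3@9, authorship ...1.2..3....
After op 5 (delete): buffer="wfqudabvnl" (len 10), cursors c1@3 c2@4 c3@6, authorship ..........
After op 6 (add_cursor(4)): buffer="wfqudabvnl" (len 10), cursors c1@3 c2@4 c4@4 c3@6, authorship ..........
After op 7 (move_right): buffer="wfqudabvnl" (len 10), cursors c1@4 c2@5 c4@5 c3@7, authorship ..........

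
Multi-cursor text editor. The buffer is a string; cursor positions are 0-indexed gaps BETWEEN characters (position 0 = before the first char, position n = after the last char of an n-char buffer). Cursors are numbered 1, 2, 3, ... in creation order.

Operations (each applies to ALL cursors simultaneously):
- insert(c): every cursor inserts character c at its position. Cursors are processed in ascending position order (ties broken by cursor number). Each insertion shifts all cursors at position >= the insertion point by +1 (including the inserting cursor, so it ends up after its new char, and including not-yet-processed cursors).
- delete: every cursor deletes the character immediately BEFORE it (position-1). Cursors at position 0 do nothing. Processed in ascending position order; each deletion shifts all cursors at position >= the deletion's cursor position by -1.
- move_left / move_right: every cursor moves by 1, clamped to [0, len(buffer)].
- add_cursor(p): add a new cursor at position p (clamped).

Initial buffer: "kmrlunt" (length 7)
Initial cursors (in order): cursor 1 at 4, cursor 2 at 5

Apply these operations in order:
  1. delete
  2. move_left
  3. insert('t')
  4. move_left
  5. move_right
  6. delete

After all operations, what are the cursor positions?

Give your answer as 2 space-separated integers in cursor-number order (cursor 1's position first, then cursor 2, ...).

Answer: 2 2

Derivation:
After op 1 (delete): buffer="kmrnt" (len 5), cursors c1@3 c2@3, authorship .....
After op 2 (move_left): buffer="kmrnt" (len 5), cursors c1@2 c2@2, authorship .....
After op 3 (insert('t')): buffer="kmttrnt" (len 7), cursors c1@4 c2@4, authorship ..12...
After op 4 (move_left): buffer="kmttrnt" (len 7), cursors c1@3 c2@3, authorship ..12...
After op 5 (move_right): buffer="kmttrnt" (len 7), cursors c1@4 c2@4, authorship ..12...
After op 6 (delete): buffer="kmrnt" (len 5), cursors c1@2 c2@2, authorship .....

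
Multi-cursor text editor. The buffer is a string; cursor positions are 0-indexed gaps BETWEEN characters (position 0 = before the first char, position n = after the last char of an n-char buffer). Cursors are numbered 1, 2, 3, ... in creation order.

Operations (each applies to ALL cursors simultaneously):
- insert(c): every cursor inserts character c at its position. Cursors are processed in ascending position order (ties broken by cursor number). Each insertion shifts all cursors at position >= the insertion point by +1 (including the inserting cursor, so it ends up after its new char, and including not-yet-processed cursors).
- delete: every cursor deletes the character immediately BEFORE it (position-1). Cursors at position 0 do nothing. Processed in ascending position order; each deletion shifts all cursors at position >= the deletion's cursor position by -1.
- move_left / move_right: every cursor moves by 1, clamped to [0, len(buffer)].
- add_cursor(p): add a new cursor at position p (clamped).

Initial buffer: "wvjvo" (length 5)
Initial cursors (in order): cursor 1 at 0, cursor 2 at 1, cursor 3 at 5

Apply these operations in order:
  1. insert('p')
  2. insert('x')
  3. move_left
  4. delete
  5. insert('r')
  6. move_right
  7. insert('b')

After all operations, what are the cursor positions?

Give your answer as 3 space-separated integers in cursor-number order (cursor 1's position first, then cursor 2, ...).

After op 1 (insert('p')): buffer="pwpvjvop" (len 8), cursors c1@1 c2@3 c3@8, authorship 1.2....3
After op 2 (insert('x')): buffer="pxwpxvjvopx" (len 11), cursors c1@2 c2@5 c3@11, authorship 11.22....33
After op 3 (move_left): buffer="pxwpxvjvopx" (len 11), cursors c1@1 c2@4 c3@10, authorship 11.22....33
After op 4 (delete): buffer="xwxvjvox" (len 8), cursors c1@0 c2@2 c3@7, authorship 1.2....3
After op 5 (insert('r')): buffer="rxwrxvjvorx" (len 11), cursors c1@1 c2@4 c3@10, authorship 11.22....33
After op 6 (move_right): buffer="rxwrxvjvorx" (len 11), cursors c1@2 c2@5 c3@11, authorship 11.22....33
After op 7 (insert('b')): buffer="rxbwrxbvjvorxb" (len 14), cursors c1@3 c2@7 c3@14, authorship 111.222....333

Answer: 3 7 14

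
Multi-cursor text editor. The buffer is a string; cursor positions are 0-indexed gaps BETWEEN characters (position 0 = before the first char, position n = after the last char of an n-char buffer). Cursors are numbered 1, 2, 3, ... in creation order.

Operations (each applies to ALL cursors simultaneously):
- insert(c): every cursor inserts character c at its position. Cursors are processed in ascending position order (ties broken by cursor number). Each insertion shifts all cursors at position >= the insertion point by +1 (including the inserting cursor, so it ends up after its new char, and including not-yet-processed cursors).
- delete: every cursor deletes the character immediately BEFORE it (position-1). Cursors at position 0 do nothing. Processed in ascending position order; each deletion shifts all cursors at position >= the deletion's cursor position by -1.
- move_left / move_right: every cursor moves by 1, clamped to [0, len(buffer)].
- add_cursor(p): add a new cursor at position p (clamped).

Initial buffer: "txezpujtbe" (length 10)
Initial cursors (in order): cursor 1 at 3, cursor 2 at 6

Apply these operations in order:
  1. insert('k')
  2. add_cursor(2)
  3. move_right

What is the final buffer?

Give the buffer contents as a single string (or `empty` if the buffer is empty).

After op 1 (insert('k')): buffer="txekzpukjtbe" (len 12), cursors c1@4 c2@8, authorship ...1...2....
After op 2 (add_cursor(2)): buffer="txekzpukjtbe" (len 12), cursors c3@2 c1@4 c2@8, authorship ...1...2....
After op 3 (move_right): buffer="txekzpukjtbe" (len 12), cursors c3@3 c1@5 c2@9, authorship ...1...2....

Answer: txekzpukjtbe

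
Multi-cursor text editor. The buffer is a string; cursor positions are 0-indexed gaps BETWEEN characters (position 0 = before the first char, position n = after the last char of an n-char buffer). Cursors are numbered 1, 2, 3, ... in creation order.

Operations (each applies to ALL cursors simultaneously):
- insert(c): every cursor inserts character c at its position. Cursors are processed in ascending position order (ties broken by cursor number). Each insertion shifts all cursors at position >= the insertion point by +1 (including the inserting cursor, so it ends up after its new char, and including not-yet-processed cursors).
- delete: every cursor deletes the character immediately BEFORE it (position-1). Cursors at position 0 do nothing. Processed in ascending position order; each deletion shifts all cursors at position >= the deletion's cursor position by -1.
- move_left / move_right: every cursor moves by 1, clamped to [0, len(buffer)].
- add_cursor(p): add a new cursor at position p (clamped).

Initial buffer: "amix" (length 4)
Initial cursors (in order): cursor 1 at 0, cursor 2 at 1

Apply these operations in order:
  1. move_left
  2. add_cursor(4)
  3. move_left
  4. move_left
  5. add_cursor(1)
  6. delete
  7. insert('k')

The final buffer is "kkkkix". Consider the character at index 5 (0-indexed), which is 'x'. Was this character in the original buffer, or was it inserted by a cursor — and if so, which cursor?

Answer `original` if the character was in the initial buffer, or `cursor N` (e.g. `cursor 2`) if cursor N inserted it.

Answer: original

Derivation:
After op 1 (move_left): buffer="amix" (len 4), cursors c1@0 c2@0, authorship ....
After op 2 (add_cursor(4)): buffer="amix" (len 4), cursors c1@0 c2@0 c3@4, authorship ....
After op 3 (move_left): buffer="amix" (len 4), cursors c1@0 c2@0 c3@3, authorship ....
After op 4 (move_left): buffer="amix" (len 4), cursors c1@0 c2@0 c3@2, authorship ....
After op 5 (add_cursor(1)): buffer="amix" (len 4), cursors c1@0 c2@0 c4@1 c3@2, authorship ....
After op 6 (delete): buffer="ix" (len 2), cursors c1@0 c2@0 c3@0 c4@0, authorship ..
After op 7 (insert('k')): buffer="kkkkix" (len 6), cursors c1@4 c2@4 c3@4 c4@4, authorship 1234..
Authorship (.=original, N=cursor N): 1 2 3 4 . .
Index 5: author = original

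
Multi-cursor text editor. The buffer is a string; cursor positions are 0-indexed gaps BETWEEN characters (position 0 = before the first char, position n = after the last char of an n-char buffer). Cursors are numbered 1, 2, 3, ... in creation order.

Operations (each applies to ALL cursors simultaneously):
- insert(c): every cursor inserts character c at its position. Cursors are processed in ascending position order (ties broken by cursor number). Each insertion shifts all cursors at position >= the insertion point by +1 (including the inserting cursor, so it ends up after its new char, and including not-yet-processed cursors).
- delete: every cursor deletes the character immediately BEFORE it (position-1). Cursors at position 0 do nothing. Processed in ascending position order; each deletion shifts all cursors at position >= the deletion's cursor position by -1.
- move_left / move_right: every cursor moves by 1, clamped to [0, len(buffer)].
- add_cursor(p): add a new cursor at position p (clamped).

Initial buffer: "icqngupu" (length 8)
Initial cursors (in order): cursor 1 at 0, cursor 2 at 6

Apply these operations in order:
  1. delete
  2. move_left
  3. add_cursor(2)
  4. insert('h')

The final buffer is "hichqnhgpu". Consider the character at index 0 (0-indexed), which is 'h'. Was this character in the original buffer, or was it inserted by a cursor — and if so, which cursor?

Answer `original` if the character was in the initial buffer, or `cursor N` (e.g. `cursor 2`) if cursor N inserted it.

Answer: cursor 1

Derivation:
After op 1 (delete): buffer="icqngpu" (len 7), cursors c1@0 c2@5, authorship .......
After op 2 (move_left): buffer="icqngpu" (len 7), cursors c1@0 c2@4, authorship .......
After op 3 (add_cursor(2)): buffer="icqngpu" (len 7), cursors c1@0 c3@2 c2@4, authorship .......
After op 4 (insert('h')): buffer="hichqnhgpu" (len 10), cursors c1@1 c3@4 c2@7, authorship 1..3..2...
Authorship (.=original, N=cursor N): 1 . . 3 . . 2 . . .
Index 0: author = 1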